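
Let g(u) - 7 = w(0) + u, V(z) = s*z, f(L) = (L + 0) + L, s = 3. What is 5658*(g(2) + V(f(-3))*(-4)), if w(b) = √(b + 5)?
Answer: 458298 + 5658*√5 ≈ 4.7095e+5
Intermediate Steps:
w(b) = √(5 + b)
f(L) = 2*L (f(L) = L + L = 2*L)
V(z) = 3*z
g(u) = 7 + u + √5 (g(u) = 7 + (√(5 + 0) + u) = 7 + (√5 + u) = 7 + (u + √5) = 7 + u + √5)
5658*(g(2) + V(f(-3))*(-4)) = 5658*((7 + 2 + √5) + (3*(2*(-3)))*(-4)) = 5658*((9 + √5) + (3*(-6))*(-4)) = 5658*((9 + √5) - 18*(-4)) = 5658*((9 + √5) + 72) = 5658*(81 + √5) = 458298 + 5658*√5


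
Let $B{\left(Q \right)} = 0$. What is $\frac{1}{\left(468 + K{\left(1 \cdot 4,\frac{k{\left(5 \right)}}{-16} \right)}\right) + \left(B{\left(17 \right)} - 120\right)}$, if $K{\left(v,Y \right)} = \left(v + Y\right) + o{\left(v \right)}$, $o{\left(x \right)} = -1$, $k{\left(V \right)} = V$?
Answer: $\frac{16}{5611} \approx 0.0028515$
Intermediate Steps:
$K{\left(v,Y \right)} = -1 + Y + v$ ($K{\left(v,Y \right)} = \left(v + Y\right) - 1 = \left(Y + v\right) - 1 = -1 + Y + v$)
$\frac{1}{\left(468 + K{\left(1 \cdot 4,\frac{k{\left(5 \right)}}{-16} \right)}\right) + \left(B{\left(17 \right)} - 120\right)} = \frac{1}{\left(468 + \left(-1 + \frac{5}{-16} + 1 \cdot 4\right)\right) + \left(0 - 120\right)} = \frac{1}{\left(468 + \left(-1 + 5 \left(- \frac{1}{16}\right) + 4\right)\right) + \left(0 - 120\right)} = \frac{1}{\left(468 - - \frac{43}{16}\right) - 120} = \frac{1}{\left(468 + \frac{43}{16}\right) - 120} = \frac{1}{\frac{7531}{16} - 120} = \frac{1}{\frac{5611}{16}} = \frac{16}{5611}$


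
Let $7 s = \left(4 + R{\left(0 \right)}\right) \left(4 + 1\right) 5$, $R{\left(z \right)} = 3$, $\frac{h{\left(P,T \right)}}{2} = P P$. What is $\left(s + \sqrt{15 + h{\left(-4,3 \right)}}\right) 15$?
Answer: $375 + 15 \sqrt{47} \approx 477.83$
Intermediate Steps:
$h{\left(P,T \right)} = 2 P^{2}$ ($h{\left(P,T \right)} = 2 P P = 2 P^{2}$)
$s = 25$ ($s = \frac{\left(4 + 3\right) \left(4 + 1\right) 5}{7} = \frac{7 \cdot 5 \cdot 5}{7} = \frac{7 \cdot 25}{7} = \frac{1}{7} \cdot 175 = 25$)
$\left(s + \sqrt{15 + h{\left(-4,3 \right)}}\right) 15 = \left(25 + \sqrt{15 + 2 \left(-4\right)^{2}}\right) 15 = \left(25 + \sqrt{15 + 2 \cdot 16}\right) 15 = \left(25 + \sqrt{15 + 32}\right) 15 = \left(25 + \sqrt{47}\right) 15 = 375 + 15 \sqrt{47}$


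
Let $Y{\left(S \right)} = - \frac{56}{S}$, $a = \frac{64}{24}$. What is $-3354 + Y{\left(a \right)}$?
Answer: $-3375$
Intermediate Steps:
$a = \frac{8}{3}$ ($a = 64 \cdot \frac{1}{24} = \frac{8}{3} \approx 2.6667$)
$-3354 + Y{\left(a \right)} = -3354 - \frac{56}{\frac{8}{3}} = -3354 - 21 = -3375$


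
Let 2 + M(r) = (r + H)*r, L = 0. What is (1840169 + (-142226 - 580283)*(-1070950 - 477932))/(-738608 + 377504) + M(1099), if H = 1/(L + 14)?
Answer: -682913628347/361104 ≈ -1.8912e+6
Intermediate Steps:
H = 1/14 (H = 1/(0 + 14) = 1/14 ≈ 0.071429)
M(r) = -2 + r*(1/14 + r) (M(r) = -2 + (r + 1/14)*r = -2 + (1/14 + r)*r = -2 + r*(1/14 + r))
(1840169 + (-142226 - 580283)*(-1070950 - 477932))/(-738608 + 377504) + M(1099) = (1840169 + (-142226 - 580283)*(-1070950 - 477932))/(-738608 + 377504) + (-2 + 1099² + (1/14)*1099) = (1840169 - 722509*(-1548882))/(-361104) + (-2 + 1207801 + 157/2) = (1840169 + 1119081184938)*(-1/361104) + 2415755/2 = 1119083025107*(-1/361104) + 2415755/2 = -1119083025107/361104 + 2415755/2 = -682913628347/361104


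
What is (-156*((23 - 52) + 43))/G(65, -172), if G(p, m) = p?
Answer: -168/5 ≈ -33.600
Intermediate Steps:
(-156*((23 - 52) + 43))/G(65, -172) = -156*((23 - 52) + 43)/65 = -156*(-29 + 43)*(1/65) = -156*14*(1/65) = -2184*1/65 = -168/5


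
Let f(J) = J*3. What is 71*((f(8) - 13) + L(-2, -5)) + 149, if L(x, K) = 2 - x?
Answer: 1214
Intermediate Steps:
f(J) = 3*J
71*((f(8) - 13) + L(-2, -5)) + 149 = 71*((3*8 - 13) + (2 - 1*(-2))) + 149 = 71*((24 - 13) + (2 + 2)) + 149 = 71*(11 + 4) + 149 = 71*15 + 149 = 1065 + 149 = 1214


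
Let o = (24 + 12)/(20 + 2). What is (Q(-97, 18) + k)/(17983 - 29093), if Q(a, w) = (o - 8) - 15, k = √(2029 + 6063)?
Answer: 47/24442 - 17*√7/5555 ≈ -0.0061739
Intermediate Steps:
o = 18/11 (o = 36/22 = 36*(1/22) = 18/11 ≈ 1.6364)
k = 34*√7 (k = √8092 = 34*√7 ≈ 89.956)
Q(a, w) = -235/11 (Q(a, w) = (18/11 - 8) - 15 = -70/11 - 15 = -235/11)
(Q(-97, 18) + k)/(17983 - 29093) = (-235/11 + 34*√7)/(17983 - 29093) = (-235/11 + 34*√7)/(-11110) = (-235/11 + 34*√7)*(-1/11110) = 47/24442 - 17*√7/5555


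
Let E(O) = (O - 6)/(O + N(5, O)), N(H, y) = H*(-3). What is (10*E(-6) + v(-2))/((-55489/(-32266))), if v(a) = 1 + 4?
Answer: 2419950/388423 ≈ 6.2302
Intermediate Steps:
N(H, y) = -3*H
v(a) = 5
E(O) = (-6 + O)/(-15 + O) (E(O) = (O - 6)/(O - 3*5) = (-6 + O)/(O - 15) = (-6 + O)/(-15 + O))
(10*E(-6) + v(-2))/((-55489/(-32266))) = (10*((-6 - 6)/(-15 - 6)) + 5)/((-55489/(-32266))) = (10*(-12/(-21)) + 5)/((-55489*(-1/32266))) = (10*(-1/21*(-12)) + 5)/(55489/32266) = (10*(4/7) + 5)*(32266/55489) = (40/7 + 5)*(32266/55489) = (75/7)*(32266/55489) = 2419950/388423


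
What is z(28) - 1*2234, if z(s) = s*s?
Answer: -1450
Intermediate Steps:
z(s) = s²
z(28) - 1*2234 = 28² - 1*2234 = 784 - 2234 = -1450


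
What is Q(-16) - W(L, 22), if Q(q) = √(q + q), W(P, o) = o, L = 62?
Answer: -22 + 4*I*√2 ≈ -22.0 + 5.6569*I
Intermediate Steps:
Q(q) = √2*√q (Q(q) = √(2*q) = √2*√q)
Q(-16) - W(L, 22) = √2*√(-16) - 1*22 = √2*(4*I) - 22 = 4*I*√2 - 22 = -22 + 4*I*√2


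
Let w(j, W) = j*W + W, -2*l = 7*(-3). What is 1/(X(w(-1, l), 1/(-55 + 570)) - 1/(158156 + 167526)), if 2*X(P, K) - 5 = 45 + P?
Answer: 325682/8142049 ≈ 0.040000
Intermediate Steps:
l = 21/2 (l = -7*(-3)/2 = -½*(-21) = 21/2 ≈ 10.500)
w(j, W) = W + W*j (w(j, W) = W*j + W = W + W*j)
X(P, K) = 25 + P/2 (X(P, K) = 5/2 + (45 + P)/2 = 5/2 + (45/2 + P/2) = 25 + P/2)
1/(X(w(-1, l), 1/(-55 + 570)) - 1/(158156 + 167526)) = 1/((25 + (21*(1 - 1)/2)/2) - 1/(158156 + 167526)) = 1/((25 + ((21/2)*0)/2) - 1/325682) = 1/((25 + (½)*0) - 1*1/325682) = 1/((25 + 0) - 1/325682) = 1/(25 - 1/325682) = 1/(8142049/325682) = 325682/8142049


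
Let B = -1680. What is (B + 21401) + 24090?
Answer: 43811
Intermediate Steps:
(B + 21401) + 24090 = (-1680 + 21401) + 24090 = 19721 + 24090 = 43811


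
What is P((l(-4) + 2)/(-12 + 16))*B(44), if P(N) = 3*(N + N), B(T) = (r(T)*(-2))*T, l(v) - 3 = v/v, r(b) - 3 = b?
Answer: -37224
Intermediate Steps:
r(b) = 3 + b
l(v) = 4 (l(v) = 3 + v/v = 3 + 1 = 4)
B(T) = T*(-6 - 2*T) (B(T) = ((3 + T)*(-2))*T = (-6 - 2*T)*T = T*(-6 - 2*T))
P(N) = 6*N (P(N) = 3*(2*N) = 6*N)
P((l(-4) + 2)/(-12 + 16))*B(44) = (6*((4 + 2)/(-12 + 16)))*(-2*44*(3 + 44)) = (6*(6/4))*(-2*44*47) = (6*(6*(¼)))*(-4136) = (6*(3/2))*(-4136) = 9*(-4136) = -37224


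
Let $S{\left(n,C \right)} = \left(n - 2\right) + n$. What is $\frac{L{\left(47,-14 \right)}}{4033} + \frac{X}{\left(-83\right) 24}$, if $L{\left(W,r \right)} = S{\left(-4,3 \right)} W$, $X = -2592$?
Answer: $\frac{396554}{334739} \approx 1.1847$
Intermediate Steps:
$S{\left(n,C \right)} = -2 + 2 n$ ($S{\left(n,C \right)} = \left(-2 + n\right) + n = -2 + 2 n$)
$L{\left(W,r \right)} = - 10 W$ ($L{\left(W,r \right)} = \left(-2 + 2 \left(-4\right)\right) W = \left(-2 - 8\right) W = - 10 W$)
$\frac{L{\left(47,-14 \right)}}{4033} + \frac{X}{\left(-83\right) 24} = \frac{\left(-10\right) 47}{4033} - \frac{2592}{\left(-83\right) 24} = \left(-470\right) \frac{1}{4033} - \frac{2592}{-1992} = - \frac{470}{4033} - - \frac{108}{83} = - \frac{470}{4033} + \frac{108}{83} = \frac{396554}{334739}$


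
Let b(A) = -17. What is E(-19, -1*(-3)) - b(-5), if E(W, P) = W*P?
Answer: -40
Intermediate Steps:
E(W, P) = P*W
E(-19, -1*(-3)) - b(-5) = -1*(-3)*(-19) - 1*(-17) = 3*(-19) + 17 = -57 + 17 = -40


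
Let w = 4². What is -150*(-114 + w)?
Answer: 14700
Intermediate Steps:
w = 16
-150*(-114 + w) = -150*(-114 + 16) = -150*(-98) = 14700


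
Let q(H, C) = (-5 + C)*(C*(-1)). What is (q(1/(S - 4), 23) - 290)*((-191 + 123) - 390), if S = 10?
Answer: 322432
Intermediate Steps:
q(H, C) = -C*(-5 + C) (q(H, C) = (-5 + C)*(-C) = -C*(-5 + C))
(q(1/(S - 4), 23) - 290)*((-191 + 123) - 390) = (23*(5 - 1*23) - 290)*((-191 + 123) - 390) = (23*(5 - 23) - 290)*(-68 - 390) = (23*(-18) - 290)*(-458) = (-414 - 290)*(-458) = -704*(-458) = 322432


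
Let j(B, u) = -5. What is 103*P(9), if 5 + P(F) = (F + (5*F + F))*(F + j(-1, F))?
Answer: 25441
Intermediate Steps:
P(F) = -5 + 7*F*(-5 + F) (P(F) = -5 + (F + (5*F + F))*(F - 5) = -5 + (F + 6*F)*(-5 + F) = -5 + (7*F)*(-5 + F) = -5 + 7*F*(-5 + F))
103*P(9) = 103*(-5 - 35*9 + 7*9**2) = 103*(-5 - 315 + 7*81) = 103*(-5 - 315 + 567) = 103*247 = 25441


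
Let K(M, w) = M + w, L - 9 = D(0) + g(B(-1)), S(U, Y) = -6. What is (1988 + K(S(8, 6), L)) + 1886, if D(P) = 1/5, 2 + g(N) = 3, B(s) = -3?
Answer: 19391/5 ≈ 3878.2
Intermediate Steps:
g(N) = 1 (g(N) = -2 + 3 = 1)
D(P) = ⅕
L = 51/5 (L = 9 + (⅕ + 1) = 9 + 6/5 = 51/5 ≈ 10.200)
(1988 + K(S(8, 6), L)) + 1886 = (1988 + (-6 + 51/5)) + 1886 = (1988 + 21/5) + 1886 = 9961/5 + 1886 = 19391/5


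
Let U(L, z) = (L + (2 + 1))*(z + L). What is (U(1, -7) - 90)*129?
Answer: -14706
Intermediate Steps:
U(L, z) = (3 + L)*(L + z) (U(L, z) = (L + 3)*(L + z) = (3 + L)*(L + z))
(U(1, -7) - 90)*129 = ((1**2 + 3*1 + 3*(-7) + 1*(-7)) - 90)*129 = ((1 + 3 - 21 - 7) - 90)*129 = (-24 - 90)*129 = -114*129 = -14706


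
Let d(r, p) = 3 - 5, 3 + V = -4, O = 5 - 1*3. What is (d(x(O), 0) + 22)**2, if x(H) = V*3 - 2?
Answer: 400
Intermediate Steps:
O = 2 (O = 5 - 3 = 2)
V = -7 (V = -3 - 4 = -7)
x(H) = -23 (x(H) = -7*3 - 2 = -21 - 2 = -23)
d(r, p) = -2
(d(x(O), 0) + 22)**2 = (-2 + 22)**2 = 20**2 = 400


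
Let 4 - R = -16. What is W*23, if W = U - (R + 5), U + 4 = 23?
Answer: -138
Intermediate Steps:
R = 20 (R = 4 - 1*(-16) = 4 + 16 = 20)
U = 19 (U = -4 + 23 = 19)
W = -6 (W = 19 - (20 + 5) = 19 - 1*25 = 19 - 25 = -6)
W*23 = -6*23 = -138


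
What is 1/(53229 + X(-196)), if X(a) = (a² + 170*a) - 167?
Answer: 1/58158 ≈ 1.7195e-5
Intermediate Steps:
X(a) = -167 + a² + 170*a
1/(53229 + X(-196)) = 1/(53229 + (-167 + (-196)² + 170*(-196))) = 1/(53229 + (-167 + 38416 - 33320)) = 1/(53229 + 4929) = 1/58158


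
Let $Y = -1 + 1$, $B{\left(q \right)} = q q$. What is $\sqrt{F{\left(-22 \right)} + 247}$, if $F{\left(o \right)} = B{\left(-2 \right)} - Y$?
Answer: $\sqrt{251} \approx 15.843$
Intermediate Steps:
$B{\left(q \right)} = q^{2}$
$Y = 0$
$F{\left(o \right)} = 4$ ($F{\left(o \right)} = \left(-2\right)^{2} - 0 = 4 + 0 = 4$)
$\sqrt{F{\left(-22 \right)} + 247} = \sqrt{4 + 247} = \sqrt{251}$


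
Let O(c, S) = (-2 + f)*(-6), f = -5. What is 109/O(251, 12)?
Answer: 109/42 ≈ 2.5952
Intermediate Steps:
O(c, S) = 42 (O(c, S) = (-2 - 5)*(-6) = -7*(-6) = 42)
109/O(251, 12) = 109/42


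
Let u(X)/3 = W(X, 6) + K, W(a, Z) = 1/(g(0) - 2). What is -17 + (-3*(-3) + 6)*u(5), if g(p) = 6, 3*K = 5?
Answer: 277/4 ≈ 69.250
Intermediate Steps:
K = 5/3 (K = (⅓)*5 = 5/3 ≈ 1.6667)
W(a, Z) = ¼ (W(a, Z) = 1/(6 - 2) = 1/4 = ¼)
u(X) = 23/4 (u(X) = 3*(¼ + 5/3) = 3*(23/12) = 23/4)
-17 + (-3*(-3) + 6)*u(5) = -17 + (-3*(-3) + 6)*(23/4) = -17 + (9 + 6)*(23/4) = -17 + 15*(23/4) = -17 + 345/4 = 277/4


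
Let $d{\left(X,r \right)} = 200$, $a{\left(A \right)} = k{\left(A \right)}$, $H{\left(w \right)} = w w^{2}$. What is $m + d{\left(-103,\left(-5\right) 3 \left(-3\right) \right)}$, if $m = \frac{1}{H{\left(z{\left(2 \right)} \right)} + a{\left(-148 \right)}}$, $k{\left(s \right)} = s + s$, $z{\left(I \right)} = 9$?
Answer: $\frac{86601}{433} \approx 200.0$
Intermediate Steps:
$k{\left(s \right)} = 2 s$
$H{\left(w \right)} = w^{3}$
$a{\left(A \right)} = 2 A$
$m = \frac{1}{433}$ ($m = \frac{1}{9^{3} + 2 \left(-148\right)} = \frac{1}{729 - 296} = \frac{1}{433} \approx 0.0023095$)
$m + d{\left(-103,\left(-5\right) 3 \left(-3\right) \right)} = \frac{1}{433} + 200 = \frac{86601}{433}$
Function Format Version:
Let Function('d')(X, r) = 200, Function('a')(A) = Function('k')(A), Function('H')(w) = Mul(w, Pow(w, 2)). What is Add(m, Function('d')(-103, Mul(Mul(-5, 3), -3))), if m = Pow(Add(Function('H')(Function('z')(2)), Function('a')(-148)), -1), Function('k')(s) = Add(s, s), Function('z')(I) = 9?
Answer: Rational(86601, 433) ≈ 200.00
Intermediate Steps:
Function('k')(s) = Mul(2, s)
Function('H')(w) = Pow(w, 3)
Function('a')(A) = Mul(2, A)
m = Rational(1, 433) (m = Pow(Add(Pow(9, 3), Mul(2, -148)), -1) = Pow(Add(729, -296), -1) = Pow(433, -1) = Rational(1, 433) ≈ 0.0023095)
Add(m, Function('d')(-103, Mul(Mul(-5, 3), -3))) = Add(Rational(1, 433), 200) = Rational(86601, 433)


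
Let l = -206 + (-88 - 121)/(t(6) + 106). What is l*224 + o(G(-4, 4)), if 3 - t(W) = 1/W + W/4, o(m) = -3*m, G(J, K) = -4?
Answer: -1071068/23 ≈ -46568.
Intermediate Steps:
t(W) = 3 - 1/W - W/4 (t(W) = 3 - (1/W + W/4) = 3 + (-1/W - W/4) = 3 - 1/W - W/4)
l = -66959/322 (l = -206 + (-88 - 121)/((3 - 1/6 - 1/4*6) + 106) = -206 - 209/((3 - 1*1/6 - 3/2) + 106) = -206 - 209/((3 - 1/6 - 3/2) + 106) = -206 - 209/(4/3 + 106) = -206 - 209/322/3 = -206 - 209*3/322 = -206 - 627/322 = -66959/322 ≈ -207.95)
l*224 + o(G(-4, 4)) = -66959/322*224 - 3*(-4) = -1071344/23 + 12 = -1071068/23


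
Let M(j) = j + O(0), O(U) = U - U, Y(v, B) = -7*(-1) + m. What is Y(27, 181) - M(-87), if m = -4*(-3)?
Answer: 106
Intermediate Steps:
m = 12
Y(v, B) = 19 (Y(v, B) = -7*(-1) + 12 = 7 + 12 = 19)
O(U) = 0
M(j) = j (M(j) = j + 0 = j)
Y(27, 181) - M(-87) = 19 - 1*(-87) = 19 + 87 = 106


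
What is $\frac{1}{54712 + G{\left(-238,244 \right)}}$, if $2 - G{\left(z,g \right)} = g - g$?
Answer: $\frac{1}{54714} \approx 1.8277 \cdot 10^{-5}$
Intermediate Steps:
$G{\left(z,g \right)} = 2$ ($G{\left(z,g \right)} = 2 - \left(g - g\right) = 2 - 0 = 2 + 0 = 2$)
$\frac{1}{54712 + G{\left(-238,244 \right)}} = \frac{1}{54712 + 2} = \frac{1}{54714}$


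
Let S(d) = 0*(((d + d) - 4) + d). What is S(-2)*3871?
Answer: 0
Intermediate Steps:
S(d) = 0 (S(d) = 0*((2*d - 4) + d) = 0*((-4 + 2*d) + d) = 0*(-4 + 3*d) = 0)
S(-2)*3871 = 0*3871 = 0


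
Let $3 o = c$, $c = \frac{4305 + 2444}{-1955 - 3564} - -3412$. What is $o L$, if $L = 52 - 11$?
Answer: $\frac{257262413}{5519} \approx 46614.0$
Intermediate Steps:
$c = \frac{18824079}{5519}$ ($c = \frac{6749}{-5519} + 3412 = 6749 \left(- \frac{1}{5519}\right) + 3412 = - \frac{6749}{5519} + 3412 = \frac{18824079}{5519} \approx 3410.8$)
$L = 41$
$o = \frac{6274693}{5519}$ ($o = \frac{1}{3} \cdot \frac{18824079}{5519} = \frac{6274693}{5519} \approx 1136.9$)
$o L = \frac{6274693}{5519} \cdot 41 = \frac{257262413}{5519}$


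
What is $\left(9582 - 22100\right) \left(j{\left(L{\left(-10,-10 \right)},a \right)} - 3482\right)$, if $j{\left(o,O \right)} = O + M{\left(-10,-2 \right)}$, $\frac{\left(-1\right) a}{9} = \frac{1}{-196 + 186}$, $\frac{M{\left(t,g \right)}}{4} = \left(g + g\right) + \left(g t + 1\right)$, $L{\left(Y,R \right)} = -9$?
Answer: $\frac{213625929}{5} \approx 4.2725 \cdot 10^{7}$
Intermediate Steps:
$M{\left(t,g \right)} = 4 + 8 g + 4 g t$ ($M{\left(t,g \right)} = 4 \left(\left(g + g\right) + \left(g t + 1\right)\right) = 4 \left(2 g + \left(1 + g t\right)\right) = 4 \left(1 + 2 g + g t\right) = 4 + 8 g + 4 g t$)
$a = \frac{9}{10}$ ($a = - \frac{9}{-196 + 186} = - \frac{9}{-10} = \left(-9\right) \left(- \frac{1}{10}\right) = \frac{9}{10} \approx 0.9$)
$j{\left(o,O \right)} = 68 + O$ ($j{\left(o,O \right)} = O + \left(4 + 8 \left(-2\right) + 4 \left(-2\right) \left(-10\right)\right) = O + \left(4 - 16 + 80\right) = O + 68 = 68 + O$)
$\left(9582 - 22100\right) \left(j{\left(L{\left(-10,-10 \right)},a \right)} - 3482\right) = \left(9582 - 22100\right) \left(\left(68 + \frac{9}{10}\right) - 3482\right) = - 12518 \left(\frac{689}{10} - 3482\right) = \left(-12518\right) \left(- \frac{34131}{10}\right) = \frac{213625929}{5}$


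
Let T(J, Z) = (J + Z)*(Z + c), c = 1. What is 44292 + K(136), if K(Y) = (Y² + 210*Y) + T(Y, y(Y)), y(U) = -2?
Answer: 91214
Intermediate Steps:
T(J, Z) = (1 + Z)*(J + Z) (T(J, Z) = (J + Z)*(Z + 1) = (J + Z)*(1 + Z) = (1 + Z)*(J + Z))
K(Y) = 2 + Y² + 209*Y (K(Y) = (Y² + 210*Y) + (Y - 2 + (-2)² + Y*(-2)) = (Y² + 210*Y) + (Y - 2 + 4 - 2*Y) = (Y² + 210*Y) + (2 - Y) = 2 + Y² + 209*Y)
44292 + K(136) = 44292 + (2 + 136² + 209*136) = 44292 + (2 + 18496 + 28424) = 44292 + 46922 = 91214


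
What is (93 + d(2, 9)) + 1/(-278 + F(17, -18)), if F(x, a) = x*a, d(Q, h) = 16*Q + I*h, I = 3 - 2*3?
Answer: 57231/584 ≈ 97.998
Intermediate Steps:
I = -3 (I = 3 - 6 = -3)
d(Q, h) = -3*h + 16*Q (d(Q, h) = 16*Q - 3*h = -3*h + 16*Q)
F(x, a) = a*x
(93 + d(2, 9)) + 1/(-278 + F(17, -18)) = (93 + (-3*9 + 16*2)) + 1/(-278 - 18*17) = (93 + (-27 + 32)) + 1/(-278 - 306) = (93 + 5) + 1/(-584) = 98 - 1/584 = 57231/584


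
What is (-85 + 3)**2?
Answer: 6724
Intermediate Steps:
(-85 + 3)**2 = (-82)**2 = 6724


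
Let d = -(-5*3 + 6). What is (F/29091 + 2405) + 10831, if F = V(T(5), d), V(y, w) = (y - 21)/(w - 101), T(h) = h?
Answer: 8856114952/669093 ≈ 13236.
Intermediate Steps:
d = 9 (d = -(-15 + 6) = -1*(-9) = 9)
V(y, w) = (-21 + y)/(-101 + w)
F = 4/23 (F = (-21 + 5)/(-101 + 9) = -16/(-92) = -1/92*(-16) = 4/23 ≈ 0.17391)
(F/29091 + 2405) + 10831 = ((4/23)/29091 + 2405) + 10831 = ((4/23)*(1/29091) + 2405) + 10831 = (4/669093 + 2405) + 10831 = 1609168669/669093 + 10831 = 8856114952/669093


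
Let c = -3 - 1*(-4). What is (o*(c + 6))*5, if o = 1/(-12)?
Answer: -35/12 ≈ -2.9167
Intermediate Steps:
c = 1 (c = -3 + 4 = 1)
o = -1/12 ≈ -0.083333
(o*(c + 6))*5 = -(1 + 6)/12*5 = -1/12*7*5 = -7/12*5 = -35/12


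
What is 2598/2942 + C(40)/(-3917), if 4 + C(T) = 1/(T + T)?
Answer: 407523889/460952560 ≈ 0.88409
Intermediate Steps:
C(T) = -4 + 1/(2*T) (C(T) = -4 + 1/(T + T) = -4 + 1/(2*T))
2598/2942 + C(40)/(-3917) = 2598/2942 + (-4 + (1/2)/40)/(-3917) = 2598*(1/2942) + (-4 + (1/2)*(1/40))*(-1/3917) = 1299/1471 + (-4 + 1/80)*(-1/3917) = 1299/1471 - 319/80*(-1/3917) = 1299/1471 + 319/313360 = 407523889/460952560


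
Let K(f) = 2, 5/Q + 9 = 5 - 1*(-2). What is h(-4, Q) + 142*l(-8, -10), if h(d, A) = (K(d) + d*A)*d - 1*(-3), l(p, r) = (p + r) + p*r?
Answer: 8759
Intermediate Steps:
l(p, r) = p + r + p*r
Q = -5/2 (Q = 5/(-9 + (5 - 1*(-2))) = 5/(-9 + (5 + 2)) = 5/(-9 + 7) = 5/(-2) = 5*(-1/2) = -5/2 ≈ -2.5000)
h(d, A) = 3 + d*(2 + A*d) (h(d, A) = (2 + d*A)*d - 1*(-3) = (2 + A*d)*d + 3 = d*(2 + A*d) + 3 = 3 + d*(2 + A*d))
h(-4, Q) + 142*l(-8, -10) = (3 + 2*(-4) - 5/2*(-4)**2) + 142*(-8 - 10 - 8*(-10)) = (3 - 8 - 5/2*16) + 142*(-8 - 10 + 80) = (3 - 8 - 40) + 142*62 = -45 + 8804 = 8759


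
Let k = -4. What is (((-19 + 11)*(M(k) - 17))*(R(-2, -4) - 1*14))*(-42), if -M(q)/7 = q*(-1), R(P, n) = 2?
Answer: 181440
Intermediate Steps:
M(q) = 7*q (M(q) = -7*q*(-1) = -(-7)*q = 7*q)
(((-19 + 11)*(M(k) - 17))*(R(-2, -4) - 1*14))*(-42) = (((-19 + 11)*(7*(-4) - 17))*(2 - 1*14))*(-42) = ((-8*(-28 - 17))*(2 - 14))*(-42) = (-8*(-45)*(-12))*(-42) = (360*(-12))*(-42) = -4320*(-42) = 181440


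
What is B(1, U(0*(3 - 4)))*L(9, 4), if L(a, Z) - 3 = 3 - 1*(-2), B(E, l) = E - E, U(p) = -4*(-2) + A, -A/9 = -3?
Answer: 0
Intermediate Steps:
A = 27 (A = -9*(-3) = 27)
U(p) = 35 (U(p) = -4*(-2) + 27 = 8 + 27 = 35)
B(E, l) = 0
L(a, Z) = 8 (L(a, Z) = 3 + (3 - 1*(-2)) = 3 + (3 + 2) = 3 + 5 = 8)
B(1, U(0*(3 - 4)))*L(9, 4) = 0*8 = 0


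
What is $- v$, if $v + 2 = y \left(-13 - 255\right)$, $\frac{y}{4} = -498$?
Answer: $-533854$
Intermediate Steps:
$y = -1992$ ($y = 4 \left(-498\right) = -1992$)
$v = 533854$ ($v = -2 - 1992 \left(-13 - 255\right) = -2 - -533856 = -2 + 533856 = 533854$)
$- v = \left(-1\right) 533854 = -533854$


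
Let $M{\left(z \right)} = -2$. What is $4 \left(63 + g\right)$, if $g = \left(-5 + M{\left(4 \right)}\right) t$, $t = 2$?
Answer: $196$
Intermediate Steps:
$g = -14$ ($g = \left(-5 - 2\right) 2 = \left(-7\right) 2 = -14$)
$4 \left(63 + g\right) = 4 \left(63 - 14\right) = 4 \cdot 49 = 196$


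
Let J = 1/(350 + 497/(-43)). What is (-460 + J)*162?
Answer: -40166022/539 ≈ -74520.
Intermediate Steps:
J = 43/14553 (J = 1/(350 + 497*(-1/43)) = 1/(350 - 497/43) = 1/(14553/43) = 43/14553 ≈ 0.0029547)
(-460 + J)*162 = (-460 + 43/14553)*162 = -6694337/14553*162 = -40166022/539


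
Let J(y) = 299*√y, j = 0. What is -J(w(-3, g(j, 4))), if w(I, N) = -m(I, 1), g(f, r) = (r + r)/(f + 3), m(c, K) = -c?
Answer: -299*I*√3 ≈ -517.88*I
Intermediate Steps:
g(f, r) = 2*r/(3 + f) (g(f, r) = (2*r)/(3 + f) = 2*r/(3 + f))
w(I, N) = I (w(I, N) = -(-1)*I = I)
-J(w(-3, g(j, 4))) = -299*√(-3) = -299*I*√3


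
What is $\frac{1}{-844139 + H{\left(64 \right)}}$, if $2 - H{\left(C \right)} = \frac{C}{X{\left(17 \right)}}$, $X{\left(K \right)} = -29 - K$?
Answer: $- \frac{23}{19415119} \approx -1.1846 \cdot 10^{-6}$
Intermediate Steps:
$H{\left(C \right)} = 2 + \frac{C}{46}$ ($H{\left(C \right)} = 2 - \frac{C}{-29 - 17} = 2 - \frac{C}{-46} = 2 - C \left(- \frac{1}{46}\right) = 2 - - \frac{C}{46} = 2 + \frac{C}{46}$)
$\frac{1}{-844139 + H{\left(64 \right)}} = \frac{1}{-844139 + \left(2 + \frac{1}{46} \cdot 64\right)} = \frac{1}{-844139 + \left(2 + \frac{32}{23}\right)} = \frac{1}{-844139 + \frac{78}{23}} = \frac{1}{- \frac{19415119}{23}} = - \frac{23}{19415119}$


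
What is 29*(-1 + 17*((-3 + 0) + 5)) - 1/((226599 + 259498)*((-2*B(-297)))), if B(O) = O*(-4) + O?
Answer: 828977185279/866224854 ≈ 957.00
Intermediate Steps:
B(O) = -3*O (B(O) = -4*O + O = -3*O)
29*(-1 + 17*((-3 + 0) + 5)) - 1/((226599 + 259498)*((-2*B(-297)))) = 29*(-1 + 17*((-3 + 0) + 5)) - 1/((226599 + 259498)*((-(-6)*(-297)))) = 29*(-1 + 17*(-3 + 5)) - 1/(486097*((-2*891))) = 29*(-1 + 17*2) - 1/(486097*(-1782)) = 29*(-1 + 34) - (-1)/(486097*1782) = 29*33 - 1*(-1/866224854) = 957 + 1/866224854 = 828977185279/866224854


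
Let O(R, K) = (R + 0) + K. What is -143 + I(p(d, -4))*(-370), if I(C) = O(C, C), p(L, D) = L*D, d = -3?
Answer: -9023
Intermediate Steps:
p(L, D) = D*L
O(R, K) = K + R (O(R, K) = R + K = K + R)
I(C) = 2*C (I(C) = C + C = 2*C)
-143 + I(p(d, -4))*(-370) = -143 + (2*(-4*(-3)))*(-370) = -143 + (2*12)*(-370) = -143 + 24*(-370) = -143 - 8880 = -9023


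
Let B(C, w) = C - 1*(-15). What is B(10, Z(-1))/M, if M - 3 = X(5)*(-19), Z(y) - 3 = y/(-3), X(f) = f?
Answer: -25/92 ≈ -0.27174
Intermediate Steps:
Z(y) = 3 - y/3 (Z(y) = 3 + y/(-3) = 3 + y*(-⅓) = 3 - y/3)
B(C, w) = 15 + C (B(C, w) = C + 15 = 15 + C)
M = -92 (M = 3 + 5*(-19) = 3 - 95 = -92)
B(10, Z(-1))/M = (15 + 10)/(-92) = 25*(-1/92) = -25/92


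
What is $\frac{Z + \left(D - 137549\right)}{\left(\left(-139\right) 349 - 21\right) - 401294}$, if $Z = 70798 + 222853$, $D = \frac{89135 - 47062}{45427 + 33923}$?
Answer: $- \frac{12386735773}{35693693100} \approx -0.34703$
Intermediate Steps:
$D = \frac{42073}{79350} \approx 0.53022$
$Z = 293651$
$\frac{Z + \left(D - 137549\right)}{\left(\left(-139\right) 349 - 21\right) - 401294} = \frac{293651 + \left(\frac{42073}{79350} - 137549\right)}{\left(\left(-139\right) 349 - 21\right) - 401294} = \frac{293651 - \frac{10914471077}{79350}}{\left(-48511 - 21\right) - 401294} = \frac{12386735773}{79350 \left(-48532 - 401294\right)} = \frac{12386735773}{79350 \left(-449826\right)} = \frac{12386735773}{79350} \left(- \frac{1}{449826}\right) = - \frac{12386735773}{35693693100}$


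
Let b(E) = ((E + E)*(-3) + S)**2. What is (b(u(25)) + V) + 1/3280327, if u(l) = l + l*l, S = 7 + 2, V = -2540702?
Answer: 41329427051534/3280327 ≈ 1.2599e+7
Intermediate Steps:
S = 9
u(l) = l + l**2
b(E) = (9 - 6*E)**2 (b(E) = ((E + E)*(-3) + 9)**2 = ((2*E)*(-3) + 9)**2 = (-6*E + 9)**2 = (9 - 6*E)**2)
(b(u(25)) + V) + 1/3280327 = (9*(-3 + 2*(25*(1 + 25)))**2 - 2540702) + 1/3280327 = (9*(-3 + 2*(25*26))**2 - 2540702) + 1/3280327 = (9*(-3 + 2*650)**2 - 2540702) + 1/3280327 = (9*(-3 + 1300)**2 - 2540702) + 1/3280327 = (9*1297**2 - 2540702) + 1/3280327 = (9*1682209 - 2540702) + 1/3280327 = (15139881 - 2540702) + 1/3280327 = 12599179 + 1/3280327 = 41329427051534/3280327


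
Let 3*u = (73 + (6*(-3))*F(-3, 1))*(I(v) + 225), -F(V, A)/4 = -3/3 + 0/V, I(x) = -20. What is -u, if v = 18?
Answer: -205/3 ≈ -68.333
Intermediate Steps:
F(V, A) = 4 (F(V, A) = -4*(-3/3 + 0/V) = -4*(-3*1/3 + 0) = -4*(-1 + 0) = -4*(-1) = 4)
u = 205/3 (u = ((73 + (6*(-3))*4)*(-20 + 225))/3 = ((73 - 18*4)*205)/3 = ((73 - 72)*205)/3 = (1*205)/3 = (1/3)*205 = 205/3 ≈ 68.333)
-u = -1*205/3 = -205/3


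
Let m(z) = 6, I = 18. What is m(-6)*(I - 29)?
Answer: -66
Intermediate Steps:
m(-6)*(I - 29) = 6*(18 - 29) = 6*(-11) = -66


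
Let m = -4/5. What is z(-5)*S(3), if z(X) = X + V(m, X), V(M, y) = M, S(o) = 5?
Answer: -29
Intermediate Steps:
m = -⅘ (m = -4*⅕ = -⅘ ≈ -0.80000)
z(X) = -⅘ + X (z(X) = X - ⅘ = -⅘ + X)
z(-5)*S(3) = (-⅘ - 5)*5 = -29/5*5 = -29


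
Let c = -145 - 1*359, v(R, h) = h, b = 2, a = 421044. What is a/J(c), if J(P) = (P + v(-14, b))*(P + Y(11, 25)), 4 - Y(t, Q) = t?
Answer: 210522/128261 ≈ 1.6414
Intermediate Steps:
Y(t, Q) = 4 - t
c = -504 (c = -145 - 359 = -504)
J(P) = (-7 + P)*(2 + P) (J(P) = (P + 2)*(P + (4 - 1*11)) = (2 + P)*(P + (4 - 11)) = (2 + P)*(P - 7) = (2 + P)*(-7 + P) = (-7 + P)*(2 + P))
a/J(c) = 421044/(-14 + (-504)² - 5*(-504)) = 421044/(-14 + 254016 + 2520) = 421044/256522 = 421044*(1/256522) = 210522/128261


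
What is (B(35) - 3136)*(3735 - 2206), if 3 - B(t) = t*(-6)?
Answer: -4469267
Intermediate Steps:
B(t) = 3 + 6*t (B(t) = 3 - t*(-6) = 3 - (-6)*t = 3 + 6*t)
(B(35) - 3136)*(3735 - 2206) = ((3 + 6*35) - 3136)*(3735 - 2206) = ((3 + 210) - 3136)*1529 = (213 - 3136)*1529 = -2923*1529 = -4469267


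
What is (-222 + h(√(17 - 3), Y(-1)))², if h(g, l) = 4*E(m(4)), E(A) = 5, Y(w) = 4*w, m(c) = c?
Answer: 40804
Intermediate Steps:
h(g, l) = 20 (h(g, l) = 4*5 = 20)
(-222 + h(√(17 - 3), Y(-1)))² = (-222 + 20)² = (-202)² = 40804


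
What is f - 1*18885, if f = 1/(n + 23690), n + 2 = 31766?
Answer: -1047248789/55454 ≈ -18885.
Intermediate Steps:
n = 31764 (n = -2 + 31766 = 31764)
f = 1/55454 (f = 1/(31764 + 23690) = 1/55454 ≈ 1.8033e-5)
f - 1*18885 = 1/55454 - 1*18885 = 1/55454 - 18885 = -1047248789/55454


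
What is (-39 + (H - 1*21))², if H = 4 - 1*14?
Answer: 4900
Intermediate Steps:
H = -10 (H = 4 - 14 = -10)
(-39 + (H - 1*21))² = (-39 + (-10 - 1*21))² = (-39 + (-10 - 21))² = (-39 - 31)² = (-70)² = 4900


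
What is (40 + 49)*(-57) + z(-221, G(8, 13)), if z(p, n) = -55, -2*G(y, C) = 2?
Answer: -5128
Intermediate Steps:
G(y, C) = -1 (G(y, C) = -1/2*2 = -1)
(40 + 49)*(-57) + z(-221, G(8, 13)) = (40 + 49)*(-57) - 55 = 89*(-57) - 55 = -5073 - 55 = -5128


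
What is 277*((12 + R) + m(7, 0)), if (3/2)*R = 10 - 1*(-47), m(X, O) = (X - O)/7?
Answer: 14127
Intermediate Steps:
m(X, O) = -O/7 + X/7 (m(X, O) = (X - O)*(⅐) = -O/7 + X/7)
R = 38 (R = 2*(10 - 1*(-47))/3 = 2*(10 + 47)/3 = (⅔)*57 = 38)
277*((12 + R) + m(7, 0)) = 277*((12 + 38) + (-⅐*0 + (⅐)*7)) = 277*(50 + (0 + 1)) = 277*(50 + 1) = 277*51 = 14127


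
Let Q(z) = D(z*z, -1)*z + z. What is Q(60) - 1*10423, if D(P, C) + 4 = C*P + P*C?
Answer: -442603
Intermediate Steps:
D(P, C) = -4 + 2*C*P (D(P, C) = -4 + (C*P + P*C) = -4 + (C*P + C*P) = -4 + 2*C*P)
Q(z) = z + z*(-4 - 2*z²) (Q(z) = (-4 + 2*(-1)*(z*z))*z + z = (-4 + 2*(-1)*z²)*z + z = (-4 - 2*z²)*z + z = z*(-4 - 2*z²) + z = z + z*(-4 - 2*z²))
Q(60) - 1*10423 = -1*60*(3 + 2*60²) - 1*10423 = -1*60*(3 + 2*3600) - 10423 = -1*60*(3 + 7200) - 10423 = -1*60*7203 - 10423 = -432180 - 10423 = -442603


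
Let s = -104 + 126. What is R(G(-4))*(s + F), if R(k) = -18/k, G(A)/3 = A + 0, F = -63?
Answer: -123/2 ≈ -61.500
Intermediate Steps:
G(A) = 3*A (G(A) = 3*(A + 0) = 3*A)
s = 22
R(G(-4))*(s + F) = (-18/(3*(-4)))*(22 - 63) = -18/(-12)*(-41) = -18*(-1/12)*(-41) = (3/2)*(-41) = -123/2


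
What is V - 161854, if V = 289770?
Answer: 127916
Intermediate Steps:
V - 161854 = 289770 - 161854 = 127916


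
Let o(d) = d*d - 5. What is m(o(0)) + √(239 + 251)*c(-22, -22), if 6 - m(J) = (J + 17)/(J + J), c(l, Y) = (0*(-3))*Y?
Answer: 36/5 ≈ 7.2000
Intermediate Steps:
c(l, Y) = 0 (c(l, Y) = 0*Y = 0)
o(d) = -5 + d² (o(d) = d² - 5 = -5 + d²)
m(J) = 6 - (17 + J)/(2*J) (m(J) = 6 - (J + 17)/(J + J) = 6 - (17 + J)/(2*J))
m(o(0)) + √(239 + 251)*c(-22, -22) = (-17 + 11*(-5 + 0²))/(2*(-5 + 0²)) + √(239 + 251)*0 = (-17 + 11*(-5 + 0))/(2*(-5 + 0)) + √490*0 = (½)*(-17 + 11*(-5))/(-5) + (7*√10)*0 = (½)*(-⅕)*(-17 - 55) + 0 = (½)*(-⅕)*(-72) + 0 = 36/5 + 0 = 36/5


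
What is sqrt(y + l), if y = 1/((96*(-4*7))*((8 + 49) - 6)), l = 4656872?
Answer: sqrt(151939501958930)/5712 ≈ 2158.0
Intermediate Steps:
y = -1/137088 (y = 1/((96*(-28))*(57 - 6)) = 1/(-2688*51) = 1/(-137088) = -1/137088 ≈ -7.2946e-6)
sqrt(y + l) = sqrt(-1/137088 + 4656872) = sqrt(638401268735/137088) = sqrt(151939501958930)/5712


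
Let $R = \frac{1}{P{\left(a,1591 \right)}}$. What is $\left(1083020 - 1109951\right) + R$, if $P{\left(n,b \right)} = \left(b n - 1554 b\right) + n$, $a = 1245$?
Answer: $- \frac{13206262195}{490374} \approx -26931.0$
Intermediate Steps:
$P{\left(n,b \right)} = n - 1554 b + b n$ ($P{\left(n,b \right)} = \left(- 1554 b + b n\right) + n = n - 1554 b + b n$)
$R = - \frac{1}{490374}$ ($R = \frac{1}{1245 - 2472414 + 1591 \cdot 1245} = \frac{1}{1245 - 2472414 + 1980795} = \frac{1}{-490374} = - \frac{1}{490374} \approx -2.0393 \cdot 10^{-6}$)
$\left(1083020 - 1109951\right) + R = \left(1083020 - 1109951\right) - \frac{1}{490374} = -26931 - \frac{1}{490374} = - \frac{13206262195}{490374}$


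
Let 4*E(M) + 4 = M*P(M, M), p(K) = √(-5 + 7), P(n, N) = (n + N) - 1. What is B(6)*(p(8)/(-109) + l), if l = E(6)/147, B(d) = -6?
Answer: -31/49 + 6*√2/109 ≈ -0.55481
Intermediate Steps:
P(n, N) = -1 + N + n (P(n, N) = (N + n) - 1 = -1 + N + n)
p(K) = √2
E(M) = -1 + M*(-1 + 2*M)/4 (E(M) = -1 + (M*(-1 + M + M))/4 = -1 + (M*(-1 + 2*M))/4 = -1 + M*(-1 + 2*M)/4)
l = 31/294 (l = (-1 + (¼)*6*(-1 + 2*6))/147 = (-1 + (¼)*6*(-1 + 12))*(1/147) = (-1 + (¼)*6*11)*(1/147) = (-1 + 33/2)*(1/147) = (31/2)*(1/147) = 31/294 ≈ 0.10544)
B(6)*(p(8)/(-109) + l) = -6*(√2/(-109) + 31/294) = -6*(√2*(-1/109) + 31/294) = -6*(-√2/109 + 31/294) = -6*(31/294 - √2/109) = -31/49 + 6*√2/109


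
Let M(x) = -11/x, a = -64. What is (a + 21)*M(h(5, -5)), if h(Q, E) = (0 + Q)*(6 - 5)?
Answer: 473/5 ≈ 94.600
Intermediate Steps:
h(Q, E) = Q (h(Q, E) = Q*1 = Q)
(a + 21)*M(h(5, -5)) = (-64 + 21)*(-11/5) = -(-473)/5 = -43*(-11/5) = 473/5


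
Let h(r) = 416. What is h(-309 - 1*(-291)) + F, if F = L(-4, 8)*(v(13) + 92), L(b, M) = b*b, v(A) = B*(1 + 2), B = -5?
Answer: 1648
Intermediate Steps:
v(A) = -15 (v(A) = -5*(1 + 2) = -5*3 = -15)
L(b, M) = b**2
F = 1232 (F = (-4)**2*(-15 + 92) = 16*77 = 1232)
h(-309 - 1*(-291)) + F = 416 + 1232 = 1648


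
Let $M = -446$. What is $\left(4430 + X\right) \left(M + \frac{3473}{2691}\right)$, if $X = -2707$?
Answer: $- \frac{89649413}{117} \approx -7.6623 \cdot 10^{5}$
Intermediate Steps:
$\left(4430 + X\right) \left(M + \frac{3473}{2691}\right) = \left(4430 - 2707\right) \left(-446 + \frac{3473}{2691}\right) = 1723 \left(-446 + 3473 \cdot \frac{1}{2691}\right) = 1723 \left(-446 + \frac{151}{117}\right) = 1723 \left(- \frac{52031}{117}\right) = - \frac{89649413}{117}$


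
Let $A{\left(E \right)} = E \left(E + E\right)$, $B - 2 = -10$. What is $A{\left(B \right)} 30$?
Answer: $3840$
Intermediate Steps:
$B = -8$ ($B = 2 - 10 = -8$)
$A{\left(E \right)} = 2 E^{2}$ ($A{\left(E \right)} = E 2 E = 2 E^{2}$)
$A{\left(B \right)} 30 = 2 \left(-8\right)^{2} \cdot 30 = 2 \cdot 64 \cdot 30 = 128 \cdot 30 = 3840$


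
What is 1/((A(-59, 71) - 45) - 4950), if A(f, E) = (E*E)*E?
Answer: 1/352916 ≈ 2.8335e-6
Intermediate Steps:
A(f, E) = E³ (A(f, E) = E²*E = E³)
1/((A(-59, 71) - 45) - 4950) = 1/((71³ - 45) - 4950) = 1/((357911 - 45) - 4950) = 1/(357866 - 4950) = 1/352916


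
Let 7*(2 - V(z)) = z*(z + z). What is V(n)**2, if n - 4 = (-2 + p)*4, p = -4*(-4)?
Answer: 51638596/49 ≈ 1.0538e+6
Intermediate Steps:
p = 16
n = 60 (n = 4 + (-2 + 16)*4 = 4 + 14*4 = 4 + 56 = 60)
V(z) = 2 - 2*z**2/7 (V(z) = 2 - z*(z + z)/7 = 2 - z*2*z/7 = 2 - 2*z**2/7)
V(n)**2 = (2 - 2/7*60**2)**2 = (2 - 2/7*3600)**2 = (2 - 7200/7)**2 = (-7186/7)**2 = 51638596/49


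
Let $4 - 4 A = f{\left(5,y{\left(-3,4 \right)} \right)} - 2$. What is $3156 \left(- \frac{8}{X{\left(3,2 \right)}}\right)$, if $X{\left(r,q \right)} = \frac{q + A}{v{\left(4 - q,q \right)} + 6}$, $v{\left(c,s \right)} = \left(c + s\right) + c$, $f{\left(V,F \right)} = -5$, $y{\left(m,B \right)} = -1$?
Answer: $- \frac{1211904}{19} \approx -63784.0$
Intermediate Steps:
$v{\left(c,s \right)} = s + 2 c$
$A = \frac{11}{4}$ ($A = 1 - \frac{-5 - 2}{4} = 1 - - \frac{7}{4} = 1 + \frac{7}{4} = \frac{11}{4} \approx 2.75$)
$X{\left(r,q \right)} = \frac{\frac{11}{4} + q}{14 - q}$ ($X{\left(r,q \right)} = \frac{q + \frac{11}{4}}{\left(q + 2 \left(4 - q\right)\right) + 6} = \frac{\frac{11}{4} + q}{\left(q - \left(-8 + 2 q\right)\right) + 6} = \frac{\frac{11}{4} + q}{\left(8 - q\right) + 6} = \frac{\frac{11}{4} + q}{14 - q}$)
$3156 \left(- \frac{8}{X{\left(3,2 \right)}}\right) = 3156 \left(- \frac{8}{\frac{1}{14 - 2} \left(\frac{11}{4} + 2\right)}\right) = 3156 \left(- \frac{8}{\frac{1}{14 - 2} \cdot \frac{19}{4}}\right) = 3156 \left(- \frac{8}{\frac{1}{12} \cdot \frac{19}{4}}\right) = 3156 \left(- \frac{8}{\frac{19}{48}}\right) = 3156 \left(\left(-8\right) \frac{48}{19}\right) = 3156 \left(- \frac{384}{19}\right) = - \frac{1211904}{19}$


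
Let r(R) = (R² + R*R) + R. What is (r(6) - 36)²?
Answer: 1764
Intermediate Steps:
r(R) = R + 2*R² (r(R) = (R² + R²) + R = 2*R² + R = R + 2*R²)
(r(6) - 36)² = (6*(1 + 2*6) - 36)² = (6*(1 + 12) - 36)² = (6*13 - 36)² = (78 - 36)² = 42² = 1764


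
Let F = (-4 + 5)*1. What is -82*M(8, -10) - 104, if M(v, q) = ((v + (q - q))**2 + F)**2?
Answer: -346554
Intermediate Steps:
F = 1 (F = 1*1 = 1)
M(v, q) = (1 + v**2)**2 (M(v, q) = ((v + (q - q))**2 + 1)**2 = ((v + 0)**2 + 1)**2 = (v**2 + 1)**2 = (1 + v**2)**2)
-82*M(8, -10) - 104 = -82*(1 + 8**2)**2 - 104 = -82*(1 + 64)**2 - 104 = -82*65**2 - 104 = -82*4225 - 104 = -346450 - 104 = -346554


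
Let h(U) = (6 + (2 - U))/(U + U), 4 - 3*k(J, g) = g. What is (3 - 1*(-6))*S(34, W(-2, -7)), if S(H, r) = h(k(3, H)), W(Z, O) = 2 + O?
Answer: -81/10 ≈ -8.1000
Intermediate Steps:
k(J, g) = 4/3 - g/3
h(U) = (8 - U)/(2*U) (h(U) = (8 - U)/((2*U)) = (8 - U)*(1/(2*U)) = (8 - U)/(2*U))
S(H, r) = (20/3 + H/3)/(2*(4/3 - H/3)) (S(H, r) = (8 - (4/3 - H/3))/(2*(4/3 - H/3)) = (8 + (-4/3 + H/3))/(2*(4/3 - H/3)) = (20/3 + H/3)/(2*(4/3 - H/3)))
(3 - 1*(-6))*S(34, W(-2, -7)) = (3 - 1*(-6))*((-20 - 1*34)/(2*(-4 + 34))) = (3 + 6)*((½)*(-20 - 34)/30) = 9*((½)*(1/30)*(-54)) = 9*(-9/10) = -81/10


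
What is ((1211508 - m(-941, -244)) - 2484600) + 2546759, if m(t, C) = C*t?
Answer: 1044063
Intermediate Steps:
((1211508 - m(-941, -244)) - 2484600) + 2546759 = ((1211508 - (-244)*(-941)) - 2484600) + 2546759 = ((1211508 - 1*229604) - 2484600) + 2546759 = ((1211508 - 229604) - 2484600) + 2546759 = (981904 - 2484600) + 2546759 = -1502696 + 2546759 = 1044063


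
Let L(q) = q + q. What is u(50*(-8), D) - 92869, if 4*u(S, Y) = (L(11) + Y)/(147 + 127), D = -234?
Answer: -25446159/274 ≈ -92869.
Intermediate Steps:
L(q) = 2*q
u(S, Y) = 11/548 + Y/1096 (u(S, Y) = ((2*11 + Y)/(147 + 127))/4 = ((22 + Y)/274)/4 = ((22 + Y)*(1/274))/4 = (11/137 + Y/274)/4 = 11/548 + Y/1096)
u(50*(-8), D) - 92869 = (11/548 + (1/1096)*(-234)) - 92869 = (11/548 - 117/548) - 92869 = -53/274 - 92869 = -25446159/274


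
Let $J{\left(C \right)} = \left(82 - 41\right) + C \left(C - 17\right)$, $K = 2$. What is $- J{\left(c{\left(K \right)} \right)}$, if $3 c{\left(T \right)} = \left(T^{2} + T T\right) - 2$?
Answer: $-11$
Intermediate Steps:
$c{\left(T \right)} = - \frac{2}{3} + \frac{2 T^{2}}{3}$ ($c{\left(T \right)} = \frac{\left(T^{2} + T T\right) - 2}{3} = \frac{\left(T^{2} + T^{2}\right) - 2}{3} = \frac{2 T^{2} - 2}{3} = \frac{-2 + 2 T^{2}}{3} = - \frac{2}{3} + \frac{2 T^{2}}{3}$)
$J{\left(C \right)} = 41 + C \left(-17 + C\right)$
$- J{\left(c{\left(K \right)} \right)} = - (41 + \left(- \frac{2}{3} + \frac{2 \cdot 2^{2}}{3}\right)^{2} - 17 \left(- \frac{2}{3} + \frac{2 \cdot 2^{2}}{3}\right)) = - (41 + \left(- \frac{2}{3} + \frac{2}{3} \cdot 4\right)^{2} - 17 \left(- \frac{2}{3} + \frac{2}{3} \cdot 4\right)) = - (41 + \left(- \frac{2}{3} + \frac{8}{3}\right)^{2} - 17 \left(- \frac{2}{3} + \frac{8}{3}\right)) = - (41 + 2^{2} - 34) = - (41 + 4 - 34) = \left(-1\right) 11 = -11$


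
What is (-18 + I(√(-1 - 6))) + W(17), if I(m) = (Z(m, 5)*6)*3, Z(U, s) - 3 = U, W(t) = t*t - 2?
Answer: 323 + 18*I*√7 ≈ 323.0 + 47.624*I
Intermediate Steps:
W(t) = -2 + t² (W(t) = t² - 2 = -2 + t²)
Z(U, s) = 3 + U
I(m) = 54 + 18*m (I(m) = ((3 + m)*6)*3 = (18 + 6*m)*3 = 54 + 18*m)
(-18 + I(√(-1 - 6))) + W(17) = (-18 + (54 + 18*√(-1 - 6))) + (-2 + 17²) = (-18 + (54 + 18*√(-7))) + (-2 + 289) = (-18 + (54 + 18*(I*√7))) + 287 = (-18 + (54 + 18*I*√7)) + 287 = (36 + 18*I*√7) + 287 = 323 + 18*I*√7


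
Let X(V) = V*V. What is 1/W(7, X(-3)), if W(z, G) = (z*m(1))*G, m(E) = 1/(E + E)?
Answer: 2/63 ≈ 0.031746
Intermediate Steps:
m(E) = 1/(2*E)
X(V) = V²
W(z, G) = G*z/2 (W(z, G) = (z*((½)/1))*G = (z*((½)*1))*G = (z*(½))*G = (z/2)*G = G*z/2)
1/W(7, X(-3)) = 1/((½)*(-3)²*7) = 1/((½)*9*7) = 1/(63/2) = 2/63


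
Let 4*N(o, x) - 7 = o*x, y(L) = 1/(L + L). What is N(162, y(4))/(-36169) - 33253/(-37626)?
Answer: 9619771439/10887158352 ≈ 0.88359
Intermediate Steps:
y(L) = 1/(2*L)
N(o, x) = 7/4 + o*x/4 (N(o, x) = 7/4 + (o*x)/4 = 7/4 + o*x/4)
N(162, y(4))/(-36169) - 33253/(-37626) = (7/4 + (1/4)*162*((1/2)/4))/(-36169) - 33253/(-37626) = (7/4 + (1/4)*162*((1/2)*(1/4)))*(-1/36169) - 33253*(-1/37626) = (7/4 + (1/4)*162*(1/8))*(-1/36169) + 33253/37626 = (7/4 + 81/16)*(-1/36169) + 33253/37626 = (109/16)*(-1/36169) + 33253/37626 = -109/578704 + 33253/37626 = 9619771439/10887158352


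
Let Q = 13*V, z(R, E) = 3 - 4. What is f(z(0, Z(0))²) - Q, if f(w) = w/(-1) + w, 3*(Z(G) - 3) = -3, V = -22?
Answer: 286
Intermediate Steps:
Z(G) = 2 (Z(G) = 3 + (⅓)*(-3) = 3 - 1 = 2)
z(R, E) = -1
Q = -286 (Q = 13*(-22) = -286)
f(w) = 0 (f(w) = w*(-1) + w = -w + w = 0)
f(z(0, Z(0))²) - Q = 0 - 1*(-286) = 0 + 286 = 286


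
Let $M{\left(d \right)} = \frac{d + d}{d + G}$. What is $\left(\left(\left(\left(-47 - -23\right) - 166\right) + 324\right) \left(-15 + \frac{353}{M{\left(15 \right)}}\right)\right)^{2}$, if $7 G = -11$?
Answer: $\frac{4048723476736}{11025} \approx 3.6723 \cdot 10^{8}$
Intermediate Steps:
$G = - \frac{11}{7}$ ($G = \frac{1}{7} \left(-11\right) = - \frac{11}{7} \approx -1.5714$)
$M{\left(d \right)} = \frac{2 d}{- \frac{11}{7} + d}$ ($M{\left(d \right)} = \frac{d + d}{d - \frac{11}{7}} = \frac{2 d}{- \frac{11}{7} + d}$)
$\left(\left(\left(\left(-47 - -23\right) - 166\right) + 324\right) \left(-15 + \frac{353}{M{\left(15 \right)}}\right)\right)^{2} = \left(\left(\left(\left(-47 - -23\right) - 166\right) + 324\right) \left(-15 + \frac{353}{14 \cdot 15 \frac{1}{-11 + 7 \cdot 15}}\right)\right)^{2} = \left(\left(\left(\left(-47 + 23\right) - 166\right) + 324\right) \left(-15 + \frac{353}{14 \cdot 15 \frac{1}{-11 + 105}}\right)\right)^{2} = \left(\left(\left(-24 - 166\right) + 324\right) \left(-15 + \frac{353}{14 \cdot 15 \cdot \frac{1}{94}}\right)\right)^{2} = \left(\left(-190 + 324\right) \left(-15 + \frac{353}{14 \cdot 15 \cdot \frac{1}{94}}\right)\right)^{2} = \left(134 \left(-15 + \frac{353}{\frac{105}{47}}\right)\right)^{2} = \left(134 \left(-15 + 353 \cdot \frac{47}{105}\right)\right)^{2} = \left(134 \left(-15 + \frac{16591}{105}\right)\right)^{2} = \left(134 \cdot \frac{15016}{105}\right)^{2} = \left(\frac{2012144}{105}\right)^{2} = \frac{4048723476736}{11025}$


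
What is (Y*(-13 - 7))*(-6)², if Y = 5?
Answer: -3600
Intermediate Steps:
(Y*(-13 - 7))*(-6)² = (5*(-13 - 7))*(-6)² = (5*(-20))*36 = -100*36 = -3600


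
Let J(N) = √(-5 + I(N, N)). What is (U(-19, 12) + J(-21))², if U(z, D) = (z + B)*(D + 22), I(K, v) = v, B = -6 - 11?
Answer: (1224 - I*√26)² ≈ 1.4982e+6 - 1.248e+4*I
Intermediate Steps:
B = -17
U(z, D) = (-17 + z)*(22 + D) (U(z, D) = (z - 17)*(D + 22) = (-17 + z)*(22 + D))
J(N) = √(-5 + N)
(U(-19, 12) + J(-21))² = ((-374 - 17*12 + 22*(-19) + 12*(-19)) + √(-5 - 21))² = ((-374 - 204 - 418 - 228) + √(-26))² = (-1224 + I*√26)²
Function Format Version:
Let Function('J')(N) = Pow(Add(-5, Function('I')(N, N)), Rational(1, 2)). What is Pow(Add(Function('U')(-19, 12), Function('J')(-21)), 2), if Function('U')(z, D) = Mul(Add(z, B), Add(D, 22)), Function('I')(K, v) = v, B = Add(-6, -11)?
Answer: Pow(Add(1224, Mul(-1, I, Pow(26, Rational(1, 2)))), 2) ≈ Add(1.4982e+6, Mul(-1.248e+4, I))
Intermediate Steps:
B = -17
Function('U')(z, D) = Mul(Add(-17, z), Add(22, D)) (Function('U')(z, D) = Mul(Add(z, -17), Add(D, 22)) = Mul(Add(-17, z), Add(22, D)))
Function('J')(N) = Pow(Add(-5, N), Rational(1, 2))
Pow(Add(Function('U')(-19, 12), Function('J')(-21)), 2) = Pow(Add(Add(-374, Mul(-17, 12), Mul(22, -19), Mul(12, -19)), Pow(Add(-5, -21), Rational(1, 2))), 2) = Pow(Add(Add(-374, -204, -418, -228), Pow(-26, Rational(1, 2))), 2) = Pow(Add(-1224, Mul(I, Pow(26, Rational(1, 2)))), 2)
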